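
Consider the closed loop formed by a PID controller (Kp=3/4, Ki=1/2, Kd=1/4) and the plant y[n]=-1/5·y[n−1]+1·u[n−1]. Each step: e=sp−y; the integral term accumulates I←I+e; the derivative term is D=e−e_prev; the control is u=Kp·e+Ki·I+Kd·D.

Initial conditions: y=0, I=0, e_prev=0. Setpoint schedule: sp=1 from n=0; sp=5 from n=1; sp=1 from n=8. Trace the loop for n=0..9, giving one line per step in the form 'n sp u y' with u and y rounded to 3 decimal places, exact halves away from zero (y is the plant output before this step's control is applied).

(exact arithmetic carried between steps; '≈' marks a value shown rounded to 6 d.p. or computed from one; I and e_prev carry over from the previous line; the table rounds u and y to 3 d.p., halves away from zero)
n=0: y=0, sp=1, e=sp−y=1; I=1, D=e−e_prev=1; u=3/4·1+1/2·1+1/4·1=1.5; next y=-1/5·0+1·1.5=1.5
n=1: y=1.5, sp=5, e=sp−y=3.5; I=4.5, D=e−e_prev=2.5; u=3/4·3.5+1/2·4.5+1/4·2.5=5.5; next y=-1/5·1.5+1·5.5=5.2
n=2: y=5.2, sp=5, e=sp−y=-0.2; I=4.3, D=e−e_prev=-3.7; u=3/4·(-0.2)+1/2·4.3+1/4·(-3.7)=1.075; next y=-1/5·5.2+1·1.075=0.035
n=3: y=0.035, sp=5, e=sp−y=4.965; I=9.265, D=e−e_prev=5.165; u=3/4·4.965+1/2·9.265+1/4·5.165=9.6475; next y=-1/5·0.035+1·9.6475=9.6405
n=4: y=9.6405, sp=5, e=sp−y=-4.6405; I=4.6245, D=e−e_prev=-9.6055; u=3/4·(-4.6405)+1/2·4.6245+1/4·(-9.6055)=-3.5695; next y=-1/5·9.6405+1·(-3.5695)=-5.4976
n=5: y=-5.4976, sp=5, e=sp−y=10.4976; I=15.1221, D=e−e_prev=15.1381; u=3/4·10.4976+1/2·15.1221+1/4·15.1381=19.218775; next y=-1/5·(-5.4976)+1·19.218775=20.318295
n=6: y=20.318295, sp=5, e=sp−y=-15.318295; I=-0.196195, D=e−e_prev=-25.815895; u=3/4·(-15.318295)+1/2·(-0.196195)+1/4·(-25.815895)≈-18.040793; next y=-1/5·20.318295+1·(-18.040793)≈-22.104452
n=7: y≈-22.104452, sp=5, e=sp−y≈27.104452; I≈26.908257, D=e−e_prev≈42.422747; u=3/4·27.104452+1/2·26.908257+1/4·42.422747≈44.388154; next y=-1/5·(-22.104452)+1·44.388154≈48.809044
n=8: y≈48.809044, sp=1, e=sp−y≈-47.809044; I≈-20.900787, D=e−e_prev≈-74.913495; u=3/4·(-47.809044)+1/2·(-20.900787)+1/4·(-74.913495)≈-65.035550; next y=-1/5·48.809044+1·(-65.035550)≈-74.797359
n=9: y≈-74.797359, sp=1, e=sp−y≈75.797359; I≈54.896572, D=e−e_prev≈123.606403; u=3/4·75.797359+1/2·54.896572+1/4·123.606403≈115.197906; next y=-1/5·(-74.797359)+1·115.197906≈130.157378

0 1 1.500 0.000
1 5 5.500 1.500
2 5 1.075 5.200
3 5 9.648 0.035
4 5 -3.570 9.641
5 5 19.219 -5.498
6 5 -18.041 20.318
7 5 44.388 -22.104
8 1 -65.036 48.809
9 1 115.198 -74.797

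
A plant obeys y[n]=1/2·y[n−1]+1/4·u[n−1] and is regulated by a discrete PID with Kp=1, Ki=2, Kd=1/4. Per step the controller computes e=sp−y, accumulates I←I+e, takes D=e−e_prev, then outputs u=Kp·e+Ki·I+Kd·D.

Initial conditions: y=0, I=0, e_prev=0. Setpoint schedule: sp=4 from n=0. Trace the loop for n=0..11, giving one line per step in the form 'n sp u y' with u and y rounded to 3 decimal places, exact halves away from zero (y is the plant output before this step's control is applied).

(exact arithmetic carried between steps; '≈' marks a value shown rounded to 6 d.p. or computed from one; I and e_prev carry over from the previous line; the table rounds u and y to 3 d.p., halves away from zero)
n=0: y=0, sp=4, e=sp−y=4; I=4, D=e−e_prev=4; u=1·4+2·4+1/4·4=13; next y=1/2·0+1/4·13=3.25
n=1: y=3.25, sp=4, e=sp−y=0.75; I=4.75, D=e−e_prev=-3.25; u=1·0.75+2·4.75+1/4·(-3.25)=9.4375; next y=1/2·3.25+1/4·9.4375=3.984375
n=2: y=3.984375, sp=4, e=sp−y=0.015625; I=4.765625, D=e−e_prev=-0.734375; u=1·0.015625+2·4.765625+1/4·(-0.734375)≈9.363281; next y=1/2·3.984375+1/4·9.363281≈4.333008
n=3: y≈4.333008, sp=4, e=sp−y≈-0.333008; I≈4.432617, D=e−e_prev≈-0.348633; u=1·(-0.333008)+2·4.432617+1/4·(-0.348633)≈8.445068; next y=1/2·4.333008+1/4·8.445068≈4.277771
n=4: y≈4.277771, sp=4, e=sp−y≈-0.277771; I≈4.154846, D=e−e_prev≈0.055237; u=1·(-0.277771)+2·4.154846+1/4·0.055237≈8.045731; next y=1/2·4.277771+1/4·8.045731≈4.150318
n=5: y≈4.150318, sp=4, e=sp−y≈-0.150318; I≈4.004528, D=e−e_prev≈0.127453; u=1·(-0.150318)+2·4.004528+1/4·0.127453≈7.890601; next y=1/2·4.150318+1/4·7.890601≈4.047809
n=6: y≈4.047809, sp=4, e=sp−y≈-0.047809; I≈3.956719, D=e−e_prev≈0.102509; u=1·(-0.047809)+2·3.956719+1/4·0.102509≈7.891255; next y=1/2·4.047809+1/4·7.891255≈3.996718
n=7: y≈3.996718, sp=4, e=sp−y≈0.003282; I≈3.960000, D=e−e_prev≈0.051091; u=1·0.003282+2·3.960000+1/4·0.051091≈7.936055; next y=1/2·3.996718+1/4·7.936055≈3.982373
n=8: y≈3.982373, sp=4, e=sp−y≈0.017627; I≈3.977627, D=e−e_prev≈0.014346; u=1·0.017627+2·3.977627+1/4·0.014346≈7.976468; next y=1/2·3.982373+1/4·7.976468≈3.985303
n=9: y≈3.985303, sp=4, e=sp−y≈0.014697; I≈3.992324, D=e−e_prev≈-0.002931; u=1·0.014697+2·3.992324+1/4·(-0.002931)≈7.998612; next y=1/2·3.985303+1/4·7.998612≈3.992305
n=10: y≈3.992305, sp=4, e=sp−y≈0.007695; I≈4.000019, D=e−e_prev≈-0.007001; u=1·0.007695+2·4.000019+1/4·(-0.007001)≈8.005984; next y=1/2·3.992305+1/4·8.005984≈3.997648
n=11: y≈3.997648, sp=4, e=sp−y≈0.002352; I≈4.002371, D=e−e_prev≈-0.005344; u=1·0.002352+2·4.002371+1/4·(-0.005344)≈8.005758; next y=1/2·3.997648+1/4·8.005758≈4.000264

0 4 13.000 0.000
1 4 9.438 3.250
2 4 9.363 3.984
3 4 8.445 4.333
4 4 8.046 4.278
5 4 7.891 4.150
6 4 7.891 4.048
7 4 7.936 3.997
8 4 7.976 3.982
9 4 7.999 3.985
10 4 8.006 3.992
11 4 8.006 3.998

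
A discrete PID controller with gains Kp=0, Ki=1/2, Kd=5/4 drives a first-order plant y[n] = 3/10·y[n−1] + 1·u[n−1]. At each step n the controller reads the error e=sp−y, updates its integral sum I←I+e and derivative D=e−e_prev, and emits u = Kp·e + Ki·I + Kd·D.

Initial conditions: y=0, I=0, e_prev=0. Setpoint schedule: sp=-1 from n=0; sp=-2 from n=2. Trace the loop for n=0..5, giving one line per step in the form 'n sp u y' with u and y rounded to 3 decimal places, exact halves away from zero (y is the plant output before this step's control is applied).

(exact arithmetic carried between steps; '≈' marks a value shown rounded to 6 d.p. or computed from one; I and e_prev carry over from the previous line; the table rounds u and y to 3 d.p., halves away from zero)
n=0: y=0, sp=-1, e=sp−y=-1; I=-1, D=e−e_prev=-1; u=0·(-1)+1/2·(-1)+5/4·(-1)=-1.75; next y=3/10·0+1·(-1.75)=-1.75
n=1: y=-1.75, sp=-1, e=sp−y=0.75; I=-0.25, D=e−e_prev=1.75; u=0·0.75+1/2·(-0.25)+5/4·1.75=2.0625; next y=3/10·(-1.75)+1·2.0625=1.5375
n=2: y=1.5375, sp=-2, e=sp−y=-3.5375; I=-3.7875, D=e−e_prev=-4.2875; u=0·(-3.5375)+1/2·(-3.7875)+5/4·(-4.2875)=-7.253125; next y=3/10·1.5375+1·(-7.253125)=-6.791875
n=3: y=-6.791875, sp=-2, e=sp−y=4.791875; I=1.004375, D=e−e_prev=8.329375; u=0·4.791875+1/2·1.004375+5/4·8.329375≈10.913906; next y=3/10·(-6.791875)+1·10.913906≈8.876344
n=4: y≈8.876344, sp=-2, e=sp−y≈-10.876344; I≈-9.871969, D=e−e_prev≈-15.668219; u=0·(-10.876344)+1/2·(-9.871969)+5/4·(-15.668219)≈-24.521258; next y=3/10·8.876344+1·(-24.521258)≈-21.858355
n=5: y≈-21.858355, sp=-2, e=sp−y≈19.858355; I≈9.986386, D=e−e_prev≈30.734698; u=0·19.858355+1/2·9.986386+5/4·30.734698≈43.411566; next y=3/10·(-21.858355)+1·43.411566≈36.854060

0 -1 -1.750 0.000
1 -1 2.063 -1.750
2 -2 -7.253 1.538
3 -2 10.914 -6.792
4 -2 -24.521 8.876
5 -2 43.412 -21.858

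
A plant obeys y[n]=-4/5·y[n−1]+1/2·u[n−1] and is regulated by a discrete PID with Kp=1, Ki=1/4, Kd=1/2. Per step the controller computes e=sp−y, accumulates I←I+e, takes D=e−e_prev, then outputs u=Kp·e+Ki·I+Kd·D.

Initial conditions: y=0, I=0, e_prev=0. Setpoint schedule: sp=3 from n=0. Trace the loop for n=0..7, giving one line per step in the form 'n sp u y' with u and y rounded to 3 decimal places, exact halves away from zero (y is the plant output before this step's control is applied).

(exact arithmetic carried between steps; '≈' marks a value shown rounded to 6 d.p. or computed from one; I and e_prev carry over from the previous line; the table rounds u and y to 3 d.p., halves away from zero)
n=0: y=0, sp=3, e=sp−y=3; I=3, D=e−e_prev=3; u=1·3+1/4·3+1/2·3=5.25; next y=-4/5·0+1/2·5.25=2.625
n=1: y=2.625, sp=3, e=sp−y=0.375; I=3.375, D=e−e_prev=-2.625; u=1·0.375+1/4·3.375+1/2·(-2.625)=-0.09375; next y=-4/5·2.625+1/2·(-0.09375)=-2.146875
n=2: y=-2.146875, sp=3, e=sp−y=5.146875; I=8.521875, D=e−e_prev=4.771875; u=1·5.146875+1/4·8.521875+1/2·4.771875≈9.663281; next y=-4/5·(-2.146875)+1/2·9.663281≈6.549141
n=3: y≈6.549141, sp=3, e=sp−y≈-3.549141; I≈4.972734, D=e−e_prev≈-8.696016; u=1·(-3.549141)+1/4·4.972734+1/2·(-8.696016)≈-6.653965; next y=-4/5·6.549141+1/2·(-6.653965)≈-8.566295
n=4: y≈-8.566295, sp=3, e=sp−y≈11.566295; I≈16.539029, D=e−e_prev≈15.115436; u=1·11.566295+1/4·16.539029+1/2·15.115436≈23.258770; next y=-4/5·(-8.566295)+1/2·23.258770≈18.482421
n=5: y≈18.482421, sp=3, e=sp−y≈-15.482421; I≈1.056608, D=e−e_prev≈-27.048716; u=1·(-15.482421)+1/4·1.056608+1/2·(-27.048716)≈-28.742627; next y=-4/5·18.482421+1/2·(-28.742627)≈-29.157250
n=6: y≈-29.157250, sp=3, e=sp−y≈32.157250; I≈33.213859, D=e−e_prev≈47.639671; u=1·32.157250+1/4·33.213859+1/2·47.639671≈64.280550; next y=-4/5·(-29.157250)+1/2·64.280550≈55.466075
n=7: y≈55.466075, sp=3, e=sp−y≈-52.466075; I≈-19.252217, D=e−e_prev≈-84.623325; u=1·(-52.466075)+1/4·(-19.252217)+1/2·(-84.623325)≈-99.590792; next y=-4/5·55.466075+1/2·(-99.590792)≈-94.168256

0 3 5.250 0.000
1 3 -0.094 2.625
2 3 9.663 -2.147
3 3 -6.654 6.549
4 3 23.259 -8.566
5 3 -28.743 18.482
6 3 64.281 -29.157
7 3 -99.591 55.466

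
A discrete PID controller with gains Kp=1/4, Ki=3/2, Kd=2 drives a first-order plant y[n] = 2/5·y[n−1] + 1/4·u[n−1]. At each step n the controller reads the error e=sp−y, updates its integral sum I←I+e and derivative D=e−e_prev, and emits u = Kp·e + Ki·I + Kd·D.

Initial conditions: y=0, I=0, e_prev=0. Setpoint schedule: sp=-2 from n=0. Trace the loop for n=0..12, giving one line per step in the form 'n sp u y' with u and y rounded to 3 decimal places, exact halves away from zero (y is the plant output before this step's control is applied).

0 -2 -7.500 0.000
1 -2 0.531 -1.875
2 -2 -8.123 -0.617
3 -2 -1.455 -2.278
4 -2 -8.120 -1.275
5 -2 -2.458 -2.540
6 -2 -7.589 -1.630
7 -2 -2.878 -2.549
8 -2 -6.930 -1.739
9 -2 -3.117 -2.428
10 -2 -6.394 -1.751
11 -2 -3.357 -2.299
12 -2 -6.030 -1.759

(exact arithmetic carried between steps; '≈' marks a value shown rounded to 6 d.p. or computed from one; I and e_prev carry over from the previous line; the table rounds u and y to 3 d.p., halves away from zero)
n=0: y=0, sp=-2, e=sp−y=-2; I=-2, D=e−e_prev=-2; u=1/4·(-2)+3/2·(-2)+2·(-2)=-7.5; next y=2/5·0+1/4·(-7.5)=-1.875
n=1: y=-1.875, sp=-2, e=sp−y=-0.125; I=-2.125, D=e−e_prev=1.875; u=1/4·(-0.125)+3/2·(-2.125)+2·1.875=0.53125; next y=2/5·(-1.875)+1/4·0.53125≈-0.617188
n=2: y≈-0.617188, sp=-2, e=sp−y≈-1.382813; I≈-3.507813, D=e−e_prev≈-1.257813; u=1/4·(-1.382813)+3/2·(-3.507813)+2·(-1.257813)≈-8.123047; next y=2/5·(-0.617188)+1/4·(-8.123047)≈-2.277637
n=3: y≈-2.277637, sp=-2, e=sp−y≈0.277637; I≈-3.230176, D=e−e_prev≈1.660449; u=1/4·0.277637+3/2·(-3.230176)+2·1.660449≈-1.454956; next y=2/5·(-2.277637)+1/4·(-1.454956)≈-1.274794
n=4: y≈-1.274794, sp=-2, e=sp−y≈-0.725206; I≈-3.955382, D=e−e_prev≈-1.002843; u=1/4·(-0.725206)+3/2·(-3.955382)+2·(-1.002843)≈-8.120061; next y=2/5·(-1.274794)+1/4·(-8.120061)≈-2.539933
n=5: y≈-2.539933, sp=-2, e=sp−y≈0.539933; I≈-3.415449, D=e−e_prev≈1.265139; u=1/4·0.539933+3/2·(-3.415449)+2·1.265139≈-2.457913; next y=2/5·(-2.539933)+1/4·(-2.457913)≈-1.630451
n=6: y≈-1.630451, sp=-2, e=sp−y≈-0.369549; I≈-3.784998, D=e−e_prev≈-0.909481; u=1/4·(-0.369549)+3/2·(-3.784998)+2·(-0.909481)≈-7.588847; next y=2/5·(-1.630451)+1/4·(-7.588847)≈-2.549392
n=7: y≈-2.549392, sp=-2, e=sp−y≈0.549392; I≈-3.235606, D=e−e_prev≈0.918941; u=1/4·0.549392+3/2·(-3.235606)+2·0.918941≈-2.878179; next y=2/5·(-2.549392)+1/4·(-2.878179)≈-1.739302
n=8: y≈-1.739302, sp=-2, e=sp−y≈-0.260698; I≈-3.496304, D=e−e_prev≈-0.810091; u=1/4·(-0.260698)+3/2·(-3.496304)+2·(-0.810091)≈-6.929812; next y=2/5·(-1.739302)+1/4·(-6.929812)≈-2.428174
n=9: y≈-2.428174, sp=-2, e=sp−y≈0.428174; I≈-3.068131, D=e−e_prev≈0.688872; u=1/4·0.428174+3/2·(-3.068131)+2·0.688872≈-3.117408; next y=2/5·(-2.428174)+1/4·(-3.117408)≈-1.750622
n=10: y≈-1.750622, sp=-2, e=sp−y≈-0.249378; I≈-3.317509, D=e−e_prev≈-0.677552; u=1/4·(-0.249378)+3/2·(-3.317509)+2·(-0.677552)≈-6.393713; next y=2/5·(-1.750622)+1/4·(-6.393713)≈-2.298677
n=11: y≈-2.298677, sp=-2, e=sp−y≈0.298677; I≈-3.018832, D=e−e_prev≈0.548055; u=1/4·0.298677+3/2·(-3.018832)+2·0.548055≈-3.357469; next y=2/5·(-2.298677)+1/4·(-3.357469)≈-1.758838
n=12: y≈-1.758838, sp=-2, e=sp−y≈-0.241162; I≈-3.259994, D=e−e_prev≈-0.539839; u=1/4·(-0.241162)+3/2·(-3.259994)+2·(-0.539839)≈-6.029960; next y=2/5·(-1.758838)+1/4·(-6.029960)≈-2.211025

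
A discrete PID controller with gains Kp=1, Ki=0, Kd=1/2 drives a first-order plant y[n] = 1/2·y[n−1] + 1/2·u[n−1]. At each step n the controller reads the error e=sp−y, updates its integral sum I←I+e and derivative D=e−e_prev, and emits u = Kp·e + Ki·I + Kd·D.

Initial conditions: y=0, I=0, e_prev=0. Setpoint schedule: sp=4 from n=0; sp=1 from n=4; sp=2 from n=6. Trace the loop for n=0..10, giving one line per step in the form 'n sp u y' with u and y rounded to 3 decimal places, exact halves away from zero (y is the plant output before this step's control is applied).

0 4 6.000 0.000
1 4 -0.500 3.000
2 4 3.625 1.250
3 4 0.969 2.438
4 1 -1.836 1.703
5 1 1.951 -0.066
6 2 1.053 0.942
7 2 0.974 0.998
8 2 1.020 0.986
9 2 0.989 1.003
10 2 1.008 0.996

(exact arithmetic carried between steps; '≈' marks a value shown rounded to 6 d.p. or computed from one; I and e_prev carry over from the previous line; the table rounds u and y to 3 d.p., halves away from zero)
n=0: y=0, sp=4, e=sp−y=4; I=4, D=e−e_prev=4; u=1·4+0·4+1/2·4=6; next y=1/2·0+1/2·6=3
n=1: y=3, sp=4, e=sp−y=1; I=5, D=e−e_prev=-3; u=1·1+0·5+1/2·(-3)=-0.5; next y=1/2·3+1/2·(-0.5)=1.25
n=2: y=1.25, sp=4, e=sp−y=2.75; I=7.75, D=e−e_prev=1.75; u=1·2.75+0·7.75+1/2·1.75=3.625; next y=1/2·1.25+1/2·3.625=2.4375
n=3: y=2.4375, sp=4, e=sp−y=1.5625; I=9.3125, D=e−e_prev=-1.1875; u=1·1.5625+0·9.3125+1/2·(-1.1875)=0.96875; next y=1/2·2.4375+1/2·0.96875=1.703125
n=4: y=1.703125, sp=1, e=sp−y=-0.703125; I=8.609375, D=e−e_prev=-2.265625; u=1·(-0.703125)+0·8.609375+1/2·(-2.265625)≈-1.835938; next y=1/2·1.703125+1/2·(-1.835938)≈-0.066406
n=5: y≈-0.066406, sp=1, e=sp−y≈1.066406; I≈9.675781, D=e−e_prev≈1.769531; u=1·1.066406+0·9.675781+1/2·1.769531≈1.951172; next y=1/2·(-0.066406)+1/2·1.951172≈0.942383
n=6: y≈0.942383, sp=2, e=sp−y≈1.057617; I≈10.733398, D=e−e_prev≈-0.008789; u=1·1.057617+0·10.733398+1/2·(-0.008789)≈1.053223; next y=1/2·0.942383+1/2·1.053223≈0.997803
n=7: y≈0.997803, sp=2, e=sp−y≈1.002197; I≈11.735596, D=e−e_prev≈-0.055420; u=1·1.002197+0·11.735596+1/2·(-0.055420)≈0.974487; next y=1/2·0.997803+1/2·0.974487≈0.986145
n=8: y≈0.986145, sp=2, e=sp−y≈1.013855; I≈12.749451, D=e−e_prev≈0.011658; u=1·1.013855+0·12.749451+1/2·0.011658≈1.019684; next y=1/2·0.986145+1/2·1.019684≈1.002914
n=9: y≈1.002914, sp=2, e=sp−y≈0.997086; I≈13.746536, D=e−e_prev≈-0.016769; u=1·0.997086+0·13.746536+1/2·(-0.016769)≈0.988701; next y=1/2·1.002914+1/2·0.988701≈0.995808
n=10: y≈0.995808, sp=2, e=sp−y≈1.004192; I≈14.750729, D=e−e_prev≈0.007107; u=1·1.004192+0·14.750729+1/2·0.007107≈1.007746; next y=1/2·0.995808+1/2·1.007746≈1.001777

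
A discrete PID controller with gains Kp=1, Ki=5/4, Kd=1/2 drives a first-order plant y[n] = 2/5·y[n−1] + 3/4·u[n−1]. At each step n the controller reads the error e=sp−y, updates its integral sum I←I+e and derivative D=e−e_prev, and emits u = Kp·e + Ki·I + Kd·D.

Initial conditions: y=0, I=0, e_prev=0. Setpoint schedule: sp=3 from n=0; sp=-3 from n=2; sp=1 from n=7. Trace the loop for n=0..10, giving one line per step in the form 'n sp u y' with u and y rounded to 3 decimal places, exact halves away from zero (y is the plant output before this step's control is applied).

(exact arithmetic carried between steps; '≈' marks a value shown rounded to 6 d.p. or computed from one; I and e_prev carry over from the previous line; the table rounds u and y to 3 d.p., halves away from zero)
n=0: y=0, sp=3, e=sp−y=3; I=3, D=e−e_prev=3; u=1·3+5/4·3+1/2·3=8.25; next y=2/5·0+3/4·8.25=6.1875
n=1: y=6.1875, sp=3, e=sp−y=-3.1875; I=-0.1875, D=e−e_prev=-6.1875; u=1·(-3.1875)+5/4·(-0.1875)+1/2·(-6.1875)=-6.515625; next y=2/5·6.1875+3/4·(-6.515625)≈-2.411719
n=2: y≈-2.411719, sp=-3, e=sp−y≈-0.588281; I≈-0.775781, D=e−e_prev≈2.599219; u=1·(-0.588281)+5/4·(-0.775781)+1/2·2.599219≈-0.258398; next y=2/5·(-2.411719)+3/4·(-0.258398)≈-1.158486
n=3: y≈-1.158486, sp=-3, e=sp−y≈-1.841514; I≈-2.617295, D=e−e_prev≈-1.253232; u=1·(-1.841514)+5/4·(-2.617295)+1/2·(-1.253232)≈-5.739749; next y=2/5·(-1.158486)+3/4·(-5.739749)≈-4.768206
n=4: y≈-4.768206, sp=-3, e=sp−y≈1.768206; I≈-0.849089, D=e−e_prev≈3.609720; u=1·1.768206+5/4·(-0.849089)+1/2·3.609720≈2.511704; next y=2/5·(-4.768206)+3/4·2.511704≈-0.023504
n=5: y≈-0.023504, sp=-3, e=sp−y≈-2.976496; I≈-3.825585, D=e−e_prev≈-4.744702; u=1·(-2.976496)+5/4·(-3.825585)+1/2·(-4.744702)≈-10.130828; next y=2/5·(-0.023504)+3/4·(-10.130828)≈-7.607523
n=6: y≈-7.607523, sp=-3, e=sp−y≈4.607523; I≈0.781938, D=e−e_prev≈7.584019; u=1·4.607523+5/4·0.781938+1/2·7.584019≈9.376954; next y=2/5·(-7.607523)+3/4·9.376954≈3.989707
n=7: y≈3.989707, sp=1, e=sp−y≈-2.989707; I≈-2.207769, D=e−e_prev≈-7.597229; u=1·(-2.989707)+5/4·(-2.207769)+1/2·(-7.597229)≈-9.548032; next y=2/5·3.989707+3/4·(-9.548032)≈-5.565142
n=8: y≈-5.565142, sp=1, e=sp−y≈6.565142; I≈4.357373, D=e−e_prev≈9.554848; u=1·6.565142+5/4·4.357373+1/2·9.554848≈16.789282; next y=2/5·(-5.565142)+3/4·16.789282≈10.365905
n=9: y≈10.365905, sp=1, e=sp−y≈-9.365905; I≈-5.008532, D=e−e_prev≈-15.931046; u=1·(-9.365905)+5/4·(-5.008532)+1/2·(-15.931046)≈-23.592093; next y=2/5·10.365905+3/4·(-23.592093)≈-13.547708
n=10: y≈-13.547708, sp=1, e=sp−y≈14.547708; I≈9.539176, D=e−e_prev≈23.913612; u=1·14.547708+5/4·9.539176+1/2·23.913612≈38.428484; next y=2/5·(-13.547708)+3/4·38.428484≈23.402280

0 3 8.250 0.000
1 3 -6.516 6.188
2 -3 -0.258 -2.412
3 -3 -5.740 -1.158
4 -3 2.512 -4.768
5 -3 -10.131 -0.024
6 -3 9.377 -7.608
7 1 -9.548 3.990
8 1 16.789 -5.565
9 1 -23.592 10.366
10 1 38.428 -13.548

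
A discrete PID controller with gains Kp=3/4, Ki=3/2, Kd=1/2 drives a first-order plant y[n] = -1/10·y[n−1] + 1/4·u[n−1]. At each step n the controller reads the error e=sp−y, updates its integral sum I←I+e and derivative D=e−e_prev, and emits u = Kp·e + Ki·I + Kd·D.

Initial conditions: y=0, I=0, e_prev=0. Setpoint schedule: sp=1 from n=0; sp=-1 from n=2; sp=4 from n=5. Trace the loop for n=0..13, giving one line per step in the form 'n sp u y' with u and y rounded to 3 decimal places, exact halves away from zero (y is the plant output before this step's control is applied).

0 1 2.750 0.000
1 1 1.859 0.688
2 -1 -2.027 0.396
3 -1 -0.675 -0.546
4 -1 -3.015 -0.114
5 4 11.350 -0.742
6 4 5.601 2.912
7 4 14.018 1.109
8 4 11.170 3.393
9 4 15.808 2.453
10 4 14.211 3.707
11 4 16.720 3.182
12 4 15.816 3.862
13 4 17.172 3.568

(exact arithmetic carried between steps; '≈' marks a value shown rounded to 6 d.p. or computed from one; I and e_prev carry over from the previous line; the table rounds u and y to 3 d.p., halves away from zero)
n=0: y=0, sp=1, e=sp−y=1; I=1, D=e−e_prev=1; u=3/4·1+3/2·1+1/2·1=2.75; next y=-1/10·0+1/4·2.75=0.6875
n=1: y=0.6875, sp=1, e=sp−y=0.3125; I=1.3125, D=e−e_prev=-0.6875; u=3/4·0.3125+3/2·1.3125+1/2·(-0.6875)=1.859375; next y=-1/10·0.6875+1/4·1.859375≈0.396094
n=2: y≈0.396094, sp=-1, e=sp−y≈-1.396094; I≈-0.083594, D=e−e_prev≈-1.708594; u=3/4·(-1.396094)+3/2·(-0.083594)+1/2·(-1.708594)≈-2.026758; next y=-1/10·0.396094+1/4·(-2.026758)≈-0.546299
n=3: y≈-0.546299, sp=-1, e=sp−y≈-0.453701; I≈-0.537295, D=e−e_prev≈0.942393; u=3/4·(-0.453701)+3/2·(-0.537295)+1/2·0.942393≈-0.675022; next y=-1/10·(-0.546299)+1/4·(-0.675022)≈-0.114126
n=4: y≈-0.114126, sp=-1, e=sp−y≈-0.885874; I≈-1.423169, D=e−e_prev≈-0.432173; u=3/4·(-0.885874)+3/2·(-1.423169)+1/2·(-0.432173)≈-3.015246; next y=-1/10·(-0.114126)+1/4·(-3.015246)≈-0.742399
n=5: y≈-0.742399, sp=4, e=sp−y≈4.742399; I≈3.319230, D=e−e_prev≈5.628273; u=3/4·4.742399+3/2·3.319230+1/2·5.628273≈11.349781; next y=-1/10·(-0.742399)+1/4·11.349781≈2.911685
n=6: y≈2.911685, sp=4, e=sp−y≈1.088315; I≈4.407545, D=e−e_prev≈-3.654084; u=3/4·1.088315+3/2·4.407545+1/2·(-3.654084)≈5.600511; next y=-1/10·2.911685+1/4·5.600511≈1.108959
n=7: y≈1.108959, sp=4, e=sp−y≈2.891041; I≈7.298585, D=e−e_prev≈1.802726; u=3/4·2.891041+3/2·7.298585+1/2·1.802726≈14.017521; next y=-1/10·1.108959+1/4·14.017521≈3.393484
n=8: y≈3.393484, sp=4, e=sp−y≈0.606516; I≈7.905101, D=e−e_prev≈-2.284525; u=3/4·0.606516+3/2·7.905101+1/2·(-2.284525)≈11.170276; next y=-1/10·3.393484+1/4·11.170276≈2.453220
n=9: y≈2.453220, sp=4, e=sp−y≈1.546780; I≈9.451881, D=e−e_prev≈0.940264; u=3/4·1.546780+3/2·9.451881+1/2·0.940264≈15.808037; next y=-1/10·2.453220+1/4·15.808037≈3.706687
n=10: y≈3.706687, sp=4, e=sp−y≈0.293313; I≈9.745193, D=e−e_prev≈-1.253467; u=3/4·0.293313+3/2·9.745193+1/2·(-1.253467)≈14.211041; next y=-1/10·3.706687+1/4·14.211041≈3.182091
n=11: y≈3.182091, sp=4, e=sp−y≈0.817909; I≈10.563102, D=e−e_prev≈0.524596; u=3/4·0.817909+3/2·10.563102+1/2·0.524596≈16.720382; next y=-1/10·3.182091+1/4·16.720382≈3.861886
n=12: y≈3.861886, sp=4, e=sp−y≈0.138114; I≈10.701215, D=e−e_prev≈-0.679795; u=3/4·0.138114+3/2·10.701215+1/2·(-0.679795)≈15.815511; next y=-1/10·3.861886+1/4·15.815511≈3.567689
n=13: y≈3.567689, sp=4, e=sp−y≈0.432311; I≈11.133526, D=e−e_prev≈0.294197; u=3/4·0.432311+3/2·11.133526+1/2·0.294197≈17.171621; next y=-1/10·3.567689+1/4·17.171621≈3.936136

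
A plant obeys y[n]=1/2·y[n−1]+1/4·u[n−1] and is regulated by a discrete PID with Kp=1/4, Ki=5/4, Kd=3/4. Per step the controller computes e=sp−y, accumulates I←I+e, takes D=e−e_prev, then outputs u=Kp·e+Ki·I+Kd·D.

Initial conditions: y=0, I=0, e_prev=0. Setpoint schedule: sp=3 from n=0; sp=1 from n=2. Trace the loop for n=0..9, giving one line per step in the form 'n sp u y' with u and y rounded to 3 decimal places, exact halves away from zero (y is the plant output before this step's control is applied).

0 3 6.750 0.000
1 3 4.453 1.688
2 1 2.253 1.957
3 1 3.693 1.542
4 1 2.362 1.694
5 1 2.186 1.437
6 1 1.834 1.265
7 1 1.765 1.091
8 1 1.755 0.987
9 1 1.816 0.932

(exact arithmetic carried between steps; '≈' marks a value shown rounded to 6 d.p. or computed from one; I and e_prev carry over from the previous line; the table rounds u and y to 3 d.p., halves away from zero)
n=0: y=0, sp=3, e=sp−y=3; I=3, D=e−e_prev=3; u=1/4·3+5/4·3+3/4·3=6.75; next y=1/2·0+1/4·6.75=1.6875
n=1: y=1.6875, sp=3, e=sp−y=1.3125; I=4.3125, D=e−e_prev=-1.6875; u=1/4·1.3125+5/4·4.3125+3/4·(-1.6875)=4.453125; next y=1/2·1.6875+1/4·4.453125≈1.957031
n=2: y≈1.957031, sp=1, e=sp−y≈-0.957031; I≈3.355469, D=e−e_prev≈-2.269531; u=1/4·(-0.957031)+5/4·3.355469+3/4·(-2.269531)≈2.252930; next y=1/2·1.957031+1/4·2.252930≈1.541748
n=3: y≈1.541748, sp=1, e=sp−y≈-0.541748; I≈2.813721, D=e−e_prev≈0.415283; u=1/4·(-0.541748)+5/4·2.813721+3/4·0.415283≈3.693176; next y=1/2·1.541748+1/4·3.693176≈1.694168
n=4: y≈1.694168, sp=1, e=sp−y≈-0.694168; I≈2.119553, D=e−e_prev≈-0.152420; u=1/4·(-0.694168)+5/4·2.119553+3/4·(-0.152420)≈2.361584; next y=1/2·1.694168+1/4·2.361584≈1.437480
n=5: y≈1.437480, sp=1, e=sp−y≈-0.437480; I≈1.682073, D=e−e_prev≈0.256688; u=1/4·(-0.437480)+5/4·1.682073+3/4·0.256688≈2.185737; next y=1/2·1.437480+1/4·2.185737≈1.265174
n=6: y≈1.265174, sp=1, e=sp−y≈-0.265174; I≈1.416898, D=e−e_prev≈0.172306; u=1/4·(-0.265174)+5/4·1.416898+3/4·0.172306≈1.834059; next y=1/2·1.265174+1/4·1.834059≈1.091102
n=7: y≈1.091102, sp=1, e=sp−y≈-0.091102; I≈1.325797, D=e−e_prev≈0.174072; u=1/4·(-0.091102)+5/4·1.325797+3/4·0.174072≈1.765025; next y=1/2·1.091102+1/4·1.765025≈0.986807
n=8: y≈0.986807, sp=1, e=sp−y≈0.013193; I≈1.338990, D=e−e_prev≈0.104295; u=1/4·0.013193+5/4·1.338990+3/4·0.104295≈1.755256; next y=1/2·0.986807+1/4·1.755256≈0.932218
n=9: y≈0.932218, sp=1, e=sp−y≈0.067782; I≈1.406772, D=e−e_prev≈0.054589; u=1/4·0.067782+5/4·1.406772+3/4·0.054589≈1.816353; next y=1/2·0.932218+1/4·1.816353≈0.920197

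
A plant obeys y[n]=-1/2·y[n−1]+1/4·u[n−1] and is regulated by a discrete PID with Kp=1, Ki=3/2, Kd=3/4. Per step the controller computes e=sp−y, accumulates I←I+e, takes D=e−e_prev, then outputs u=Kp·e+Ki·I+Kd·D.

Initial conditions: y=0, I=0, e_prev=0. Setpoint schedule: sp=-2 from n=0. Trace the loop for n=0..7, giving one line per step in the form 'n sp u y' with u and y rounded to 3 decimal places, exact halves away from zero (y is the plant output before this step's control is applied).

(exact arithmetic carried between steps; '≈' marks a value shown rounded to 6 d.p. or computed from one; I and e_prev carry over from the previous line; the table rounds u and y to 3 d.p., halves away from zero)
n=0: y=0, sp=-2, e=sp−y=-2; I=-2, D=e−e_prev=-2; u=1·(-2)+3/2·(-2)+3/4·(-2)=-6.5; next y=-1/2·0+1/4·(-6.5)=-1.625
n=1: y=-1.625, sp=-2, e=sp−y=-0.375; I=-2.375, D=e−e_prev=1.625; u=1·(-0.375)+3/2·(-2.375)+3/4·1.625=-2.71875; next y=-1/2·(-1.625)+1/4·(-2.71875)≈0.132813
n=2: y≈0.132813, sp=-2, e=sp−y≈-2.132813; I≈-4.507813, D=e−e_prev≈-1.757813; u=1·(-2.132813)+3/2·(-4.507813)+3/4·(-1.757813)≈-10.212891; next y=-1/2·0.132813+1/4·(-10.212891)≈-2.619629
n=3: y≈-2.619629, sp=-2, e=sp−y≈0.619629; I≈-3.888184, D=e−e_prev≈2.752441; u=1·0.619629+3/2·(-3.888184)+3/4·2.752441≈-3.148315; next y=-1/2·(-2.619629)+1/4·(-3.148315)≈0.522736
n=4: y≈0.522736, sp=-2, e=sp−y≈-2.522736; I≈-6.410919, D=e−e_prev≈-3.142365; u=1·(-2.522736)+3/2·(-6.410919)+3/4·(-3.142365)≈-14.495888; next y=-1/2·0.522736+1/4·(-14.495888)≈-3.885340
n=5: y≈-3.885340, sp=-2, e=sp−y≈1.885340; I≈-4.525579, D=e−e_prev≈4.408075; u=1·1.885340+3/2·(-4.525579)+3/4·4.408075≈-1.596973; next y=-1/2·(-3.885340)+1/4·(-1.596973)≈1.543427
n=6: y≈1.543427, sp=-2, e=sp−y≈-3.543427; I≈-8.069006, D=e−e_prev≈-5.428766; u=1·(-3.543427)+3/2·(-8.069006)+3/4·(-5.428766)≈-19.718511; next y=-1/2·1.543427+1/4·(-19.718511)≈-5.701341
n=7: y≈-5.701341, sp=-2, e=sp−y≈3.701341; I≈-4.367665, D=e−e_prev≈7.244768; u=1·3.701341+3/2·(-4.367665)+3/4·7.244768≈2.583419; next y=-1/2·(-5.701341)+1/4·2.583419≈3.496525

0 -2 -6.500 0.000
1 -2 -2.719 -1.625
2 -2 -10.213 0.133
3 -2 -3.148 -2.620
4 -2 -14.496 0.523
5 -2 -1.597 -3.885
6 -2 -19.719 1.543
7 -2 2.583 -5.701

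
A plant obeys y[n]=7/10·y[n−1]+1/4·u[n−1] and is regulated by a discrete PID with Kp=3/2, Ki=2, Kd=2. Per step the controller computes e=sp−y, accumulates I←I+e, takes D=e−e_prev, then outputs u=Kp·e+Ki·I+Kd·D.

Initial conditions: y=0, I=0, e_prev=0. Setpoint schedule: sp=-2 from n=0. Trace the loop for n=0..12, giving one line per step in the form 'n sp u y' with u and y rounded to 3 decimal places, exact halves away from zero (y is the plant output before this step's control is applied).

0 -2 -11.000 0.000
1 -2 4.125 -2.750
2 -2 -10.084 -0.894
3 -2 3.807 -3.147
4 -2 -8.832 -1.251
5 -2 3.541 -3.084
6 -2 -7.914 -1.273
7 -2 3.034 -2.870
8 -2 -7.327 -1.250
9 -2 2.424 -2.707
10 -2 -6.875 -1.289
11 -2 1.865 -2.621
12 -2 -6.446 -1.368

(exact arithmetic carried between steps; '≈' marks a value shown rounded to 6 d.p. or computed from one; I and e_prev carry over from the previous line; the table rounds u and y to 3 d.p., halves away from zero)
n=0: y=0, sp=-2, e=sp−y=-2; I=-2, D=e−e_prev=-2; u=3/2·(-2)+2·(-2)+2·(-2)=-11; next y=7/10·0+1/4·(-11)=-2.75
n=1: y=-2.75, sp=-2, e=sp−y=0.75; I=-1.25, D=e−e_prev=2.75; u=3/2·0.75+2·(-1.25)+2·2.75=4.125; next y=7/10·(-2.75)+1/4·4.125=-0.89375
n=2: y=-0.89375, sp=-2, e=sp−y=-1.10625; I=-2.35625, D=e−e_prev=-1.85625; u=3/2·(-1.10625)+2·(-2.35625)+2·(-1.85625)=-10.084375; next y=7/10·(-0.89375)+1/4·(-10.084375)≈-3.146719
n=3: y≈-3.146719, sp=-2, e=sp−y≈1.146719; I≈-1.209531, D=e−e_prev≈2.252969; u=3/2·1.146719+2·(-1.209531)+2·2.252969≈3.806953; next y=7/10·(-3.146719)+1/4·3.806953≈-1.250965
n=4: y≈-1.250965, sp=-2, e=sp−y≈-0.749035; I≈-1.958566, D=e−e_prev≈-1.895754; u=3/2·(-0.749035)+2·(-1.958566)+2·(-1.895754)≈-8.832193; next y=7/10·(-1.250965)+1/4·(-8.832193)≈-3.083724
n=5: y≈-3.083724, sp=-2, e=sp−y≈1.083724; I≈-0.874843, D=e−e_prev≈1.832759; u=3/2·1.083724+2·(-0.874843)+2·1.832759≈3.541418; next y=7/10·(-3.083724)+1/4·3.541418≈-1.273252
n=6: y≈-1.273252, sp=-2, e=sp−y≈-0.726748; I≈-1.601591, D=e−e_prev≈-1.810472; u=3/2·(-0.726748)+2·(-1.601591)+2·(-1.810472)≈-7.914246; next y=7/10·(-1.273252)+1/4·(-7.914246)≈-2.869838
n=7: y≈-2.869838, sp=-2, e=sp−y≈0.869838; I≈-0.731753, D=e−e_prev≈1.596586; u=3/2·0.869838+2·(-0.731753)+2·1.596586≈3.034424; next y=7/10·(-2.869838)+1/4·3.034424≈-1.250281
n=8: y≈-1.250281, sp=-2, e=sp−y≈-0.749719; I≈-1.481472, D=e−e_prev≈-1.619557; u=3/2·(-0.749719)+2·(-1.481472)+2·(-1.619557)≈-7.326637; next y=7/10·(-1.250281)+1/4·(-7.326637)≈-2.706856
n=9: y≈-2.706856, sp=-2, e=sp−y≈0.706856; I≈-0.774616, D=e−e_prev≈1.456575; u=3/2·0.706856+2·(-0.774616)+2·1.456575≈2.424202; next y=7/10·(-2.706856)+1/4·2.424202≈-1.288749
n=10: y≈-1.288749, sp=-2, e=sp−y≈-0.711251; I≈-1.485867, D=e−e_prev≈-1.418107; u=3/2·(-0.711251)+2·(-1.485867)+2·(-1.418107)≈-6.874827; next y=7/10·(-1.288749)+1/4·(-6.874827)≈-2.620831
n=11: y≈-2.620831, sp=-2, e=sp−y≈0.620831; I≈-0.865037, D=e−e_prev≈1.332082; u=3/2·0.620831+2·(-0.865037)+2·1.332082≈1.865336; next y=7/10·(-2.620831)+1/4·1.865336≈-1.368247
n=12: y≈-1.368247, sp=-2, e=sp−y≈-0.631753; I≈-1.496789, D=e−e_prev≈-1.252583; u=3/2·(-0.631753)+2·(-1.496789)+2·(-1.252583)≈-6.446375; next y=7/10·(-1.368247)+1/4·(-6.446375)≈-2.569367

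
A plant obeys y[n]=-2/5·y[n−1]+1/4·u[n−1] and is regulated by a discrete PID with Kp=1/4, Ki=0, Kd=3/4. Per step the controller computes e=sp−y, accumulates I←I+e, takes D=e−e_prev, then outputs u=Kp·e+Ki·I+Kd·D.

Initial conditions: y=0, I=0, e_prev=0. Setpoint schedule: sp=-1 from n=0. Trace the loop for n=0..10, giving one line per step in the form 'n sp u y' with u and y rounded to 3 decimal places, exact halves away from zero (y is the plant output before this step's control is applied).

0 -1 -1.000 0.000
1 -1 0.000 -0.250
2 -1 -0.538 0.100
3 -1 -0.001 -0.174
4 -1 -0.450 0.070
5 -1 -0.057 -0.140
6 -1 -0.397 0.042
7 -1 -0.103 -0.116
8 -1 -0.358 0.021
9 -1 -0.137 -0.098
10 -1 -0.328 0.005

(exact arithmetic carried between steps; '≈' marks a value shown rounded to 6 d.p. or computed from one; I and e_prev carry over from the previous line; the table rounds u and y to 3 d.p., halves away from zero)
n=0: y=0, sp=-1, e=sp−y=-1; I=-1, D=e−e_prev=-1; u=1/4·(-1)+0·(-1)+3/4·(-1)=-1; next y=-2/5·0+1/4·(-1)=-0.25
n=1: y=-0.25, sp=-1, e=sp−y=-0.75; I=-1.75, D=e−e_prev=0.25; u=1/4·(-0.75)+0·(-1.75)+3/4·0.25=0; next y=-2/5·(-0.25)+1/4·0=0.1
n=2: y=0.1, sp=-1, e=sp−y=-1.1; I=-2.85, D=e−e_prev=-0.35; u=1/4·(-1.1)+0·(-2.85)+3/4·(-0.35)=-0.5375; next y=-2/5·0.1+1/4·(-0.5375)=-0.174375
n=3: y=-0.174375, sp=-1, e=sp−y=-0.825625; I=-3.675625, D=e−e_prev=0.274375; u=1/4·(-0.825625)+0·(-3.675625)+3/4·0.274375=-0.000625; next y=-2/5·(-0.174375)+1/4·(-0.000625)≈0.069594
n=4: y≈0.069594, sp=-1, e=sp−y≈-1.069594; I≈-4.745219, D=e−e_prev≈-0.243969; u=1/4·(-1.069594)+0·(-4.745219)+3/4·(-0.243969)≈-0.450375; next y=-2/5·0.069594+1/4·(-0.450375)≈-0.140431
n=5: y≈-0.140431, sp=-1, e=sp−y≈-0.859569; I≈-5.604788, D=e−e_prev≈0.210025; u=1/4·(-0.859569)+0·(-5.604788)+3/4·0.210025≈-0.057373; next y=-2/5·(-0.140431)+1/4·(-0.057373)≈0.041829
n=6: y≈0.041829, sp=-1, e=sp−y≈-1.041829; I≈-6.646617, D=e−e_prev≈-0.182260; u=1/4·(-1.041829)+0·(-6.646617)+3/4·(-0.182260)≈-0.397153; next y=-2/5·0.041829+1/4·(-0.397153)≈-0.116020
n=7: y≈-0.116020, sp=-1, e=sp−y≈-0.883980; I≈-7.530597, D=e−e_prev≈0.157849; u=1/4·(-0.883980)+0·(-7.530597)+3/4·0.157849≈-0.102608; next y=-2/5·(-0.116020)+1/4·(-0.102608)≈0.020756
n=8: y≈0.020756, sp=-1, e=sp−y≈-1.020756; I≈-8.551353, D=e−e_prev≈-0.136776; u=1/4·(-1.020756)+0·(-8.551353)+3/4·(-0.136776)≈-0.357771; next y=-2/5·0.020756+1/4·(-0.357771)≈-0.097745
n=9: y≈-0.097745, sp=-1, e=sp−y≈-0.902255; I≈-9.453608, D=e−e_prev≈0.118501; u=1/4·(-0.902255)+0·(-9.453608)+3/4·0.118501≈-0.136688; next y=-2/5·(-0.097745)+1/4·(-0.136688)≈0.004926
n=10: y≈0.004926, sp=-1, e=sp−y≈-1.004926; I≈-10.458534, D=e−e_prev≈-0.102671; u=1/4·(-1.004926)+0·(-10.458534)+3/4·(-0.102671)≈-0.328235; next y=-2/5·0.004926+1/4·(-0.328235)≈-0.084029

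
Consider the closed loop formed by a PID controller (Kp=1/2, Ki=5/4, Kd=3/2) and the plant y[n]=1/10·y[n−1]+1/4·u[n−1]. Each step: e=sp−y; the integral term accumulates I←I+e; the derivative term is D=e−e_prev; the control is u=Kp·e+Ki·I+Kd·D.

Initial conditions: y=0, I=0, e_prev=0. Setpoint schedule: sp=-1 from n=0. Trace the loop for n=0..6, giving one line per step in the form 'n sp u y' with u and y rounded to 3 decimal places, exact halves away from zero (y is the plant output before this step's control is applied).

(exact arithmetic carried between steps; '≈' marks a value shown rounded to 6 d.p. or computed from one; I and e_prev carry over from the previous line; the table rounds u and y to 3 d.p., halves away from zero)
n=0: y=0, sp=-1, e=sp−y=-1; I=-1, D=e−e_prev=-1; u=1/2·(-1)+5/4·(-1)+3/2·(-1)=-3.25; next y=1/10·0+1/4·(-3.25)=-0.8125
n=1: y=-0.8125, sp=-1, e=sp−y=-0.1875; I=-1.1875, D=e−e_prev=0.8125; u=1/2·(-0.1875)+5/4·(-1.1875)+3/2·0.8125=-0.359375; next y=1/10·(-0.8125)+1/4·(-0.359375)≈-0.171094
n=2: y≈-0.171094, sp=-1, e=sp−y≈-0.828906; I≈-2.016406, D=e−e_prev≈-0.641406; u=1/2·(-0.828906)+5/4·(-2.016406)+3/2·(-0.641406)≈-3.897070; next y=1/10·(-0.171094)+1/4·(-3.897070)≈-0.991377
n=3: y≈-0.991377, sp=-1, e=sp−y≈-0.008623; I≈-2.025029, D=e−e_prev≈0.820283; u=1/2·(-0.008623)+5/4·(-2.025029)+3/2·0.820283≈-1.305173; next y=1/10·(-0.991377)+1/4·(-1.305173)≈-0.425431
n=4: y≈-0.425431, sp=-1, e=sp−y≈-0.574569; I≈-2.599598, D=e−e_prev≈-0.565946; u=1/2·(-0.574569)+5/4·(-2.599598)+3/2·(-0.565946)≈-4.385701; next y=1/10·(-0.425431)+1/4·(-4.385701)≈-1.138968
n=5: y≈-1.138968, sp=-1, e=sp−y≈0.138968; I≈-2.460630, D=e−e_prev≈0.713537; u=1/2·0.138968+5/4·(-2.460630)+3/2·0.713537≈-1.935997; next y=1/10·(-1.138968)+1/4·(-1.935997)≈-0.597896
n=6: y≈-0.597896, sp=-1, e=sp−y≈-0.402104; I≈-2.862734, D=e−e_prev≈-0.541072; u=1/2·(-0.402104)+5/4·(-2.862734)+3/2·(-0.541072)≈-4.591078; next y=1/10·(-0.597896)+1/4·(-4.591078)≈-1.207559

0 -1 -3.250 0.000
1 -1 -0.359 -0.813
2 -1 -3.897 -0.171
3 -1 -1.305 -0.991
4 -1 -4.386 -0.425
5 -1 -1.936 -1.139
6 -1 -4.591 -0.598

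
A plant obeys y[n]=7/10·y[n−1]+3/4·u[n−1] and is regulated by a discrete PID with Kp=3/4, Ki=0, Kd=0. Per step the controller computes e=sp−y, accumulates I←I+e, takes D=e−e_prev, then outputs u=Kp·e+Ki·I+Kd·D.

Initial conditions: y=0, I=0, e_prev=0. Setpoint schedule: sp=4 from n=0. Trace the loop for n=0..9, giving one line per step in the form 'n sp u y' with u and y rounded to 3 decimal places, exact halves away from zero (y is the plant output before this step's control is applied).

0 4 3.000 0.000
1 4 1.313 2.250
2 4 1.080 2.559
3 4 1.049 2.602
4 4 1.044 2.608
5 4 1.044 2.609
6 4 1.043 2.609
7 4 1.043 2.609
8 4 1.043 2.609
9 4 1.043 2.609

(exact arithmetic carried between steps; '≈' marks a value shown rounded to 6 d.p. or computed from one; I and e_prev carry over from the previous line; the table rounds u and y to 3 d.p., halves away from zero)
n=0: y=0, sp=4, e=sp−y=4; I=4, D=e−e_prev=4; u=3/4·4+0·4+0·4=3; next y=7/10·0+3/4·3=2.25
n=1: y=2.25, sp=4, e=sp−y=1.75; I=5.75, D=e−e_prev=-2.25; u=3/4·1.75+0·5.75+0·(-2.25)=1.3125; next y=7/10·2.25+3/4·1.3125=2.559375
n=2: y=2.559375, sp=4, e=sp−y=1.440625; I=7.190625, D=e−e_prev=-0.309375; u=3/4·1.440625+0·7.190625+0·(-0.309375)≈1.080469; next y=7/10·2.559375+3/4·1.080469≈2.601914
n=3: y≈2.601914, sp=4, e=sp−y≈1.398086; I≈8.588711, D=e−e_prev≈-0.042539; u=3/4·1.398086+0·8.588711+0·(-0.042539)≈1.048564; next y=7/10·2.601914+3/4·1.048564≈2.607763
n=4: y≈2.607763, sp=4, e=sp−y≈1.392237; I≈9.980948, D=e−e_prev≈-0.005849; u=3/4·1.392237+0·9.980948+0·(-0.005849)≈1.044178; next y=7/10·2.607763+3/4·1.044178≈2.608567
n=5: y≈2.608567, sp=4, e=sp−y≈1.391433; I≈11.372380, D=e−e_prev≈-0.000804; u=3/4·1.391433+0·11.372380+0·(-0.000804)≈1.043574; next y=7/10·2.608567+3/4·1.043574≈2.608678
n=6: y≈2.608678, sp=4, e=sp−y≈1.391322; I≈12.763702, D=e−e_prev≈-0.000111; u=3/4·1.391322+0·12.763702+0·(-0.000111)≈1.043491; next y=7/10·2.608678+3/4·1.043491≈2.608693
n=7: y≈2.608693, sp=4, e=sp−y≈1.391307; I≈14.155009, D=e−e_prev≈-0.000015; u=3/4·1.391307+0·14.155009+0·(-0.000015)≈1.043480; next y=7/10·2.608693+3/4·1.043480≈2.608695
n=8: y≈2.608695, sp=4, e=sp−y≈1.391305; I≈15.546314, D=e−e_prev≈-0.000002; u=3/4·1.391305+0·15.546314+0·(-0.000002)≈1.043479; next y=7/10·2.608695+3/4·1.043479≈2.608696
n=9: y≈2.608696, sp=4, e=sp−y≈1.391304; I≈16.937618, D=e−e_prev≈0.000000; u=3/4·1.391304+0·16.937618+0·0.000000≈1.043478; next y=7/10·2.608696+3/4·1.043478≈2.608696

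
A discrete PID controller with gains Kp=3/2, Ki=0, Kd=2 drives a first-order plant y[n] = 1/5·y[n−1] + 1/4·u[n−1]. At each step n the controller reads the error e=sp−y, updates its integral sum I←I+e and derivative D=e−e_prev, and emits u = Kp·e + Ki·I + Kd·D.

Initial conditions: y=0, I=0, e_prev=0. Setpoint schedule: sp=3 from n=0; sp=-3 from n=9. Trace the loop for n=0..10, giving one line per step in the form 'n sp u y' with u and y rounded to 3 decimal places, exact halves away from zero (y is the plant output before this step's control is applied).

(exact arithmetic carried between steps; '≈' marks a value shown rounded to 6 d.p. or computed from one; I and e_prev carry over from the previous line; the table rounds u and y to 3 d.p., halves away from zero)
n=0: y=0, sp=3, e=sp−y=3; I=3, D=e−e_prev=3; u=3/2·3+0·3+2·3=10.5; next y=1/5·0+1/4·10.5=2.625
n=1: y=2.625, sp=3, e=sp−y=0.375; I=3.375, D=e−e_prev=-2.625; u=3/2·0.375+0·3.375+2·(-2.625)=-4.6875; next y=1/5·2.625+1/4·(-4.6875)=-0.646875
n=2: y=-0.646875, sp=3, e=sp−y=3.646875; I=7.021875, D=e−e_prev=3.271875; u=3/2·3.646875+0·7.021875+2·3.271875≈12.014063; next y=1/5·(-0.646875)+1/4·12.014063≈2.874141
n=3: y≈2.874141, sp=3, e=sp−y≈0.125859; I≈7.147734, D=e−e_prev≈-3.521016; u=3/2·0.125859+0·7.147734+2·(-3.521016)≈-6.853242; next y=1/5·2.874141+1/4·(-6.853242)≈-1.138482
n=4: y≈-1.138482, sp=3, e=sp−y≈4.138482; I≈11.286217, D=e−e_prev≈4.012623; u=3/2·4.138482+0·11.286217+2·4.012623≈14.232970; next y=1/5·(-1.138482)+1/4·14.232970≈3.330546
n=5: y≈3.330546, sp=3, e=sp−y≈-0.330546; I≈10.955671, D=e−e_prev≈-4.469028; u=3/2·(-0.330546)+0·10.955671+2·(-4.469028)≈-9.433876; next y=1/5·3.330546+1/4·(-9.433876)≈-1.692360
n=6: y≈-1.692360, sp=3, e=sp−y≈4.692360; I≈15.648031, D=e−e_prev≈5.022906; u=3/2·4.692360+0·15.648031+2·5.022906≈17.084351; next y=1/5·(-1.692360)+1/4·17.084351≈3.932616
n=7: y≈3.932616, sp=3, e=sp−y≈-0.932616; I≈14.715415, D=e−e_prev≈-5.624976; u=3/2·(-0.932616)+0·14.715415+2·(-5.624976)≈-12.648875; next y=1/5·3.932616+1/4·(-12.648875)≈-2.375696
n=8: y≈-2.375696, sp=3, e=sp−y≈5.375696; I≈20.091110, D=e−e_prev≈6.308311; u=3/2·5.375696+0·20.091110+2·6.308311≈20.680166; next y=1/5·(-2.375696)+1/4·20.680166≈4.694902
n=9: y≈4.694902, sp=-3, e=sp−y≈-7.694902; I≈12.396208, D=e−e_prev≈-13.070598; u=3/2·(-7.694902)+0·12.396208+2·(-13.070598)≈-37.683549; next y=1/5·4.694902+1/4·(-37.683549)≈-8.481907
n=10: y≈-8.481907, sp=-3, e=sp−y≈5.481907; I≈17.878115, D=e−e_prev≈13.176809; u=3/2·5.481907+0·17.878115+2·13.176809≈34.576479; next y=1/5·(-8.481907)+1/4·34.576479≈6.947738

0 3 10.500 0.000
1 3 -4.688 2.625
2 3 12.014 -0.647
3 3 -6.853 2.874
4 3 14.233 -1.138
5 3 -9.434 3.331
6 3 17.084 -1.692
7 3 -12.649 3.933
8 3 20.680 -2.376
9 -3 -37.684 4.695
10 -3 34.576 -8.482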